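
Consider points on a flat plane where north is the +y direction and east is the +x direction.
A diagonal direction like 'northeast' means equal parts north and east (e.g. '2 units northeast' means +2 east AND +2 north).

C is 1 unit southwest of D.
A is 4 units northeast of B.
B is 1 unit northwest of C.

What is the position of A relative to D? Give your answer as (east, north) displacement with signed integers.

Answer: A is at (east=2, north=4) relative to D.

Derivation:
Place D at the origin (east=0, north=0).
  C is 1 unit southwest of D: delta (east=-1, north=-1); C at (east=-1, north=-1).
  B is 1 unit northwest of C: delta (east=-1, north=+1); B at (east=-2, north=0).
  A is 4 units northeast of B: delta (east=+4, north=+4); A at (east=2, north=4).
Therefore A relative to D: (east=2, north=4).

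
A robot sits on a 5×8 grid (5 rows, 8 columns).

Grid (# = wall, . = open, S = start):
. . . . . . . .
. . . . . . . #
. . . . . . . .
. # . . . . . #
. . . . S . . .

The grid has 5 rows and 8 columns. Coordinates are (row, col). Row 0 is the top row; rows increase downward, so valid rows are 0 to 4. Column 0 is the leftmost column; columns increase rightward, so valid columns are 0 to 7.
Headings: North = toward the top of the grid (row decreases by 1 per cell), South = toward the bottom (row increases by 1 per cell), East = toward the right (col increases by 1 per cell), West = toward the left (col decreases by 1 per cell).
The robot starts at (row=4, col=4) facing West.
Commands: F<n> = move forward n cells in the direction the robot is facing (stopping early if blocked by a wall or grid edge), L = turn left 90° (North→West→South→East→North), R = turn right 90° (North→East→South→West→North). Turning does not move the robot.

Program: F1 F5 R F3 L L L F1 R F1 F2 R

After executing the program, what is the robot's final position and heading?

Answer: Final position: (row=2, col=1), facing West

Derivation:
Start: (row=4, col=4), facing West
  F1: move forward 1, now at (row=4, col=3)
  F5: move forward 3/5 (blocked), now at (row=4, col=0)
  R: turn right, now facing North
  F3: move forward 3, now at (row=1, col=0)
  L: turn left, now facing West
  L: turn left, now facing South
  L: turn left, now facing East
  F1: move forward 1, now at (row=1, col=1)
  R: turn right, now facing South
  F1: move forward 1, now at (row=2, col=1)
  F2: move forward 0/2 (blocked), now at (row=2, col=1)
  R: turn right, now facing West
Final: (row=2, col=1), facing West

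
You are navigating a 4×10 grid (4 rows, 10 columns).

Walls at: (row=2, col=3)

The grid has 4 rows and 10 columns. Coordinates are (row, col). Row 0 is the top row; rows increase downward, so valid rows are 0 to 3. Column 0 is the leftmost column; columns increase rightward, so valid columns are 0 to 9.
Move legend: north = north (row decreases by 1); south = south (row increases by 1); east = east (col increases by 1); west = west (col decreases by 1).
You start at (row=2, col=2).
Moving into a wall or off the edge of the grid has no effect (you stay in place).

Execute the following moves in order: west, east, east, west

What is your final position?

Answer: Final position: (row=2, col=1)

Derivation:
Start: (row=2, col=2)
  west (west): (row=2, col=2) -> (row=2, col=1)
  east (east): (row=2, col=1) -> (row=2, col=2)
  east (east): blocked, stay at (row=2, col=2)
  west (west): (row=2, col=2) -> (row=2, col=1)
Final: (row=2, col=1)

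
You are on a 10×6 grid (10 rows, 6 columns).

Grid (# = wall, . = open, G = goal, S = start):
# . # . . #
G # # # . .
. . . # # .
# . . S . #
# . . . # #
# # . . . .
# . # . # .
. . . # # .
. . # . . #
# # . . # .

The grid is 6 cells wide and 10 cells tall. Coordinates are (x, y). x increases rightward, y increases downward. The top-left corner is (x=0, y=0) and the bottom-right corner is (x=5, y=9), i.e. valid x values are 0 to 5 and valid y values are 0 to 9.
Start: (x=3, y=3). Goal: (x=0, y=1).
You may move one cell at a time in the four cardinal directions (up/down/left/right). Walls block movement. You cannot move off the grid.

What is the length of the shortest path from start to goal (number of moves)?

Answer: Shortest path length: 5

Derivation:
BFS from (x=3, y=3) until reaching (x=0, y=1):
  Distance 0: (x=3, y=3)
  Distance 1: (x=2, y=3), (x=4, y=3), (x=3, y=4)
  Distance 2: (x=2, y=2), (x=1, y=3), (x=2, y=4), (x=3, y=5)
  Distance 3: (x=1, y=2), (x=1, y=4), (x=2, y=5), (x=4, y=5), (x=3, y=6)
  Distance 4: (x=0, y=2), (x=5, y=5)
  Distance 5: (x=0, y=1), (x=5, y=6)  <- goal reached here
One shortest path (5 moves): (x=3, y=3) -> (x=2, y=3) -> (x=1, y=3) -> (x=1, y=2) -> (x=0, y=2) -> (x=0, y=1)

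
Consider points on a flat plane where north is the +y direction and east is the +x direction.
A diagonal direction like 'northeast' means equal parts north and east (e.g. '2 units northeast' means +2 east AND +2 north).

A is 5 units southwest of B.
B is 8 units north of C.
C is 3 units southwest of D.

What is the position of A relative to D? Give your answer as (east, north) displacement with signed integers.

Answer: A is at (east=-8, north=0) relative to D.

Derivation:
Place D at the origin (east=0, north=0).
  C is 3 units southwest of D: delta (east=-3, north=-3); C at (east=-3, north=-3).
  B is 8 units north of C: delta (east=+0, north=+8); B at (east=-3, north=5).
  A is 5 units southwest of B: delta (east=-5, north=-5); A at (east=-8, north=0).
Therefore A relative to D: (east=-8, north=0).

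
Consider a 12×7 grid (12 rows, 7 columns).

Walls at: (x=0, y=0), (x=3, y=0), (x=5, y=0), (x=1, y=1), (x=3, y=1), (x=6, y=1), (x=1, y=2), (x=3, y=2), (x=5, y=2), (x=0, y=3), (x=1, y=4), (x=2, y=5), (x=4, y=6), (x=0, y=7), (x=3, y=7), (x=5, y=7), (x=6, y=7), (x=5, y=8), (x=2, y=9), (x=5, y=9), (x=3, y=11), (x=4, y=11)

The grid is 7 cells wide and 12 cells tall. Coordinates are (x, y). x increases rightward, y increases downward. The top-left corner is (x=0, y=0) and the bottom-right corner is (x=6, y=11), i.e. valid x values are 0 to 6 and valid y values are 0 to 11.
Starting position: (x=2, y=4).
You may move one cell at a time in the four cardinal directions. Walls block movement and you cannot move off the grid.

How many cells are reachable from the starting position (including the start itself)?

BFS flood-fill from (x=2, y=4):
  Distance 0: (x=2, y=4)
  Distance 1: (x=2, y=3), (x=3, y=4)
  Distance 2: (x=2, y=2), (x=1, y=3), (x=3, y=3), (x=4, y=4), (x=3, y=5)
  Distance 3: (x=2, y=1), (x=4, y=3), (x=5, y=4), (x=4, y=5), (x=3, y=6)
  Distance 4: (x=2, y=0), (x=4, y=2), (x=5, y=3), (x=6, y=4), (x=5, y=5), (x=2, y=6)
  Distance 5: (x=1, y=0), (x=4, y=1), (x=6, y=3), (x=6, y=5), (x=1, y=6), (x=5, y=6), (x=2, y=7)
  Distance 6: (x=4, y=0), (x=5, y=1), (x=6, y=2), (x=1, y=5), (x=0, y=6), (x=6, y=6), (x=1, y=7), (x=2, y=8)
  Distance 7: (x=0, y=5), (x=1, y=8), (x=3, y=8)
  Distance 8: (x=0, y=4), (x=0, y=8), (x=4, y=8), (x=1, y=9), (x=3, y=9)
  Distance 9: (x=4, y=7), (x=0, y=9), (x=4, y=9), (x=1, y=10), (x=3, y=10)
  Distance 10: (x=0, y=10), (x=2, y=10), (x=4, y=10), (x=1, y=11)
  Distance 11: (x=5, y=10), (x=0, y=11), (x=2, y=11)
  Distance 12: (x=6, y=10), (x=5, y=11)
  Distance 13: (x=6, y=9), (x=6, y=11)
  Distance 14: (x=6, y=8)
Total reachable: 59 (grid has 62 open cells total)

Answer: Reachable cells: 59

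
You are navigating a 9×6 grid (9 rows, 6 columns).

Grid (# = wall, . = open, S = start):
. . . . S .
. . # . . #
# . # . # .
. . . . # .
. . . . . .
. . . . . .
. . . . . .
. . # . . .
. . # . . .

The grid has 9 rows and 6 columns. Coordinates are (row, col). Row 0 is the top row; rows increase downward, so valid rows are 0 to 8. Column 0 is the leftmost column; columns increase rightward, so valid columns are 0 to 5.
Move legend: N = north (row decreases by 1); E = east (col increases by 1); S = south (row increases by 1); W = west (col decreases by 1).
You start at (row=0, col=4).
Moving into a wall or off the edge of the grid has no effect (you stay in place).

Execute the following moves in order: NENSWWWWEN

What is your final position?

Answer: Final position: (row=0, col=2)

Derivation:
Start: (row=0, col=4)
  N (north): blocked, stay at (row=0, col=4)
  E (east): (row=0, col=4) -> (row=0, col=5)
  N (north): blocked, stay at (row=0, col=5)
  S (south): blocked, stay at (row=0, col=5)
  W (west): (row=0, col=5) -> (row=0, col=4)
  W (west): (row=0, col=4) -> (row=0, col=3)
  W (west): (row=0, col=3) -> (row=0, col=2)
  W (west): (row=0, col=2) -> (row=0, col=1)
  E (east): (row=0, col=1) -> (row=0, col=2)
  N (north): blocked, stay at (row=0, col=2)
Final: (row=0, col=2)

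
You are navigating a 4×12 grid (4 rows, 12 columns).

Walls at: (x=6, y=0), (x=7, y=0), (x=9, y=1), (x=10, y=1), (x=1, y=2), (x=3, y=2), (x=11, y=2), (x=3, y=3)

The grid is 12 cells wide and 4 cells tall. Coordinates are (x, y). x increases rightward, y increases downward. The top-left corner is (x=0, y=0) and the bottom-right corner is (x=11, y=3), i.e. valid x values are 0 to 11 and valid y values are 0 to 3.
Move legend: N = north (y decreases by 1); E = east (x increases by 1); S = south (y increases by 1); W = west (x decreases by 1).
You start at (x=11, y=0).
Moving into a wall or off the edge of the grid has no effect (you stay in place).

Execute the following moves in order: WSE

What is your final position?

Answer: Final position: (x=11, y=0)

Derivation:
Start: (x=11, y=0)
  W (west): (x=11, y=0) -> (x=10, y=0)
  S (south): blocked, stay at (x=10, y=0)
  E (east): (x=10, y=0) -> (x=11, y=0)
Final: (x=11, y=0)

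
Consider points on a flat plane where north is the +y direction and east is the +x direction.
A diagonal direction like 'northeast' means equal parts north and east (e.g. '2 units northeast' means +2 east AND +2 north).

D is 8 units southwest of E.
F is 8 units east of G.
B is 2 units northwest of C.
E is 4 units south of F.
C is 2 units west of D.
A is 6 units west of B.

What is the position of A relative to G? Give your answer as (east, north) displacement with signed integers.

Place G at the origin (east=0, north=0).
  F is 8 units east of G: delta (east=+8, north=+0); F at (east=8, north=0).
  E is 4 units south of F: delta (east=+0, north=-4); E at (east=8, north=-4).
  D is 8 units southwest of E: delta (east=-8, north=-8); D at (east=0, north=-12).
  C is 2 units west of D: delta (east=-2, north=+0); C at (east=-2, north=-12).
  B is 2 units northwest of C: delta (east=-2, north=+2); B at (east=-4, north=-10).
  A is 6 units west of B: delta (east=-6, north=+0); A at (east=-10, north=-10).
Therefore A relative to G: (east=-10, north=-10).

Answer: A is at (east=-10, north=-10) relative to G.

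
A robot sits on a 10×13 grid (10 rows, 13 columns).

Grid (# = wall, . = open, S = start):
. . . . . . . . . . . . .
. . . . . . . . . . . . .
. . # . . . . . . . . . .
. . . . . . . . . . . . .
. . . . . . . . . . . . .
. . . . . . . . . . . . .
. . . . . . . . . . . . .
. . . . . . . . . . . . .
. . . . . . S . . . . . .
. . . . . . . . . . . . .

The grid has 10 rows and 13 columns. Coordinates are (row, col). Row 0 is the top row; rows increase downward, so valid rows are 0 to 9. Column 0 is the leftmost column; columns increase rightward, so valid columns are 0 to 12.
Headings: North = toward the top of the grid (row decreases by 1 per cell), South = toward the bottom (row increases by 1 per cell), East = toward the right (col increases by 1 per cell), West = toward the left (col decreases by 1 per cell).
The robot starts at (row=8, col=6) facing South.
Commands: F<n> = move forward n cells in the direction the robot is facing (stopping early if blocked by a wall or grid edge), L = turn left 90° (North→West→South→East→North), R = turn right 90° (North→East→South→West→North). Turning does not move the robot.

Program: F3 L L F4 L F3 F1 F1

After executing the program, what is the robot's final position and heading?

Start: (row=8, col=6), facing South
  F3: move forward 1/3 (blocked), now at (row=9, col=6)
  L: turn left, now facing East
  L: turn left, now facing North
  F4: move forward 4, now at (row=5, col=6)
  L: turn left, now facing West
  F3: move forward 3, now at (row=5, col=3)
  F1: move forward 1, now at (row=5, col=2)
  F1: move forward 1, now at (row=5, col=1)
Final: (row=5, col=1), facing West

Answer: Final position: (row=5, col=1), facing West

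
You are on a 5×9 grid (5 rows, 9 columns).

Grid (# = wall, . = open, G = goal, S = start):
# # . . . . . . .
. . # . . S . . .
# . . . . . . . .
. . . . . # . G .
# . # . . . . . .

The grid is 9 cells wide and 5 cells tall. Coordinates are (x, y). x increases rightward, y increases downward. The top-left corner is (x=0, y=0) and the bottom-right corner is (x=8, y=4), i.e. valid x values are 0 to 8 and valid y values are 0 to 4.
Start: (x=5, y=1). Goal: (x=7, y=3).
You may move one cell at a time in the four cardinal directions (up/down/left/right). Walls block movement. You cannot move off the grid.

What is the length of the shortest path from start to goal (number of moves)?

BFS from (x=5, y=1) until reaching (x=7, y=3):
  Distance 0: (x=5, y=1)
  Distance 1: (x=5, y=0), (x=4, y=1), (x=6, y=1), (x=5, y=2)
  Distance 2: (x=4, y=0), (x=6, y=0), (x=3, y=1), (x=7, y=1), (x=4, y=2), (x=6, y=2)
  Distance 3: (x=3, y=0), (x=7, y=0), (x=8, y=1), (x=3, y=2), (x=7, y=2), (x=4, y=3), (x=6, y=3)
  Distance 4: (x=2, y=0), (x=8, y=0), (x=2, y=2), (x=8, y=2), (x=3, y=3), (x=7, y=3), (x=4, y=4), (x=6, y=4)  <- goal reached here
One shortest path (4 moves): (x=5, y=1) -> (x=6, y=1) -> (x=7, y=1) -> (x=7, y=2) -> (x=7, y=3)

Answer: Shortest path length: 4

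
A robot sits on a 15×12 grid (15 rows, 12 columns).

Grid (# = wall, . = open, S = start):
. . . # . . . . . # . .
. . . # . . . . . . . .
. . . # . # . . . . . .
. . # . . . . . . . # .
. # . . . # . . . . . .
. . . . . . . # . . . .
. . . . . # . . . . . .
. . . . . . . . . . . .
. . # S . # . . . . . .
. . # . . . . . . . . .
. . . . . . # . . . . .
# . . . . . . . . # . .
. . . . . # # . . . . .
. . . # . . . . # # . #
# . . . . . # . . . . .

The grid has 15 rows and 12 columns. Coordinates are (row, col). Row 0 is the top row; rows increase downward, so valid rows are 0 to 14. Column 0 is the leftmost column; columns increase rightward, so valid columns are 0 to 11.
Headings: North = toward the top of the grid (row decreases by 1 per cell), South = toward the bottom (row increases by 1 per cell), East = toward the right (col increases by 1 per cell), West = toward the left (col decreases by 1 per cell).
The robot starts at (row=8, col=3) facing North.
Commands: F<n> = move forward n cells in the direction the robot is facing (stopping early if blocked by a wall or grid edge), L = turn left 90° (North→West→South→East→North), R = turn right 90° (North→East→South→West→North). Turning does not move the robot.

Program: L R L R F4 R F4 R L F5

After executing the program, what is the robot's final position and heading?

Start: (row=8, col=3), facing North
  L: turn left, now facing West
  R: turn right, now facing North
  L: turn left, now facing West
  R: turn right, now facing North
  F4: move forward 4, now at (row=4, col=3)
  R: turn right, now facing East
  F4: move forward 1/4 (blocked), now at (row=4, col=4)
  R: turn right, now facing South
  L: turn left, now facing East
  F5: move forward 0/5 (blocked), now at (row=4, col=4)
Final: (row=4, col=4), facing East

Answer: Final position: (row=4, col=4), facing East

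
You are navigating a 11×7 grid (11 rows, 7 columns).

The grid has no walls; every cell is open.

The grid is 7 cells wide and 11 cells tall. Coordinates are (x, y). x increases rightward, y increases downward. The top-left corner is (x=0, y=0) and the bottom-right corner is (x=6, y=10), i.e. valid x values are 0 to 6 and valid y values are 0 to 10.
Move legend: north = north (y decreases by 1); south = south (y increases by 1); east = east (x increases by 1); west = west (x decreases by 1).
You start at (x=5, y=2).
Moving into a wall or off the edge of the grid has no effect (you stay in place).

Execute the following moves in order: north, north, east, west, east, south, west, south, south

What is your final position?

Start: (x=5, y=2)
  north (north): (x=5, y=2) -> (x=5, y=1)
  north (north): (x=5, y=1) -> (x=5, y=0)
  east (east): (x=5, y=0) -> (x=6, y=0)
  west (west): (x=6, y=0) -> (x=5, y=0)
  east (east): (x=5, y=0) -> (x=6, y=0)
  south (south): (x=6, y=0) -> (x=6, y=1)
  west (west): (x=6, y=1) -> (x=5, y=1)
  south (south): (x=5, y=1) -> (x=5, y=2)
  south (south): (x=5, y=2) -> (x=5, y=3)
Final: (x=5, y=3)

Answer: Final position: (x=5, y=3)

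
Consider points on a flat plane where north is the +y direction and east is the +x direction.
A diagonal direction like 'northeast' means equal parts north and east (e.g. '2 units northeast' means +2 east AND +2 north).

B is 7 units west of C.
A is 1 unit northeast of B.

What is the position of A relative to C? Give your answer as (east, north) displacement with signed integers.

Place C at the origin (east=0, north=0).
  B is 7 units west of C: delta (east=-7, north=+0); B at (east=-7, north=0).
  A is 1 unit northeast of B: delta (east=+1, north=+1); A at (east=-6, north=1).
Therefore A relative to C: (east=-6, north=1).

Answer: A is at (east=-6, north=1) relative to C.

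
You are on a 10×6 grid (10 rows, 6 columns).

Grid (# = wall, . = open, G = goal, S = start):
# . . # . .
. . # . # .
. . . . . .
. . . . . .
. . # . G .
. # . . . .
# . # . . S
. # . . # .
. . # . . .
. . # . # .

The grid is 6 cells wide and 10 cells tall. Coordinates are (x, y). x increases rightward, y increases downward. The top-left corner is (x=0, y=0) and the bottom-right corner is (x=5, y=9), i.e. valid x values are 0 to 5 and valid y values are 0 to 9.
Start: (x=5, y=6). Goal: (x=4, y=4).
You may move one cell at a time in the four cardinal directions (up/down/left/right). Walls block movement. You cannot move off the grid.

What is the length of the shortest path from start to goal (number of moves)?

Answer: Shortest path length: 3

Derivation:
BFS from (x=5, y=6) until reaching (x=4, y=4):
  Distance 0: (x=5, y=6)
  Distance 1: (x=5, y=5), (x=4, y=6), (x=5, y=7)
  Distance 2: (x=5, y=4), (x=4, y=5), (x=3, y=6), (x=5, y=8)
  Distance 3: (x=5, y=3), (x=4, y=4), (x=3, y=5), (x=3, y=7), (x=4, y=8), (x=5, y=9)  <- goal reached here
One shortest path (3 moves): (x=5, y=6) -> (x=4, y=6) -> (x=4, y=5) -> (x=4, y=4)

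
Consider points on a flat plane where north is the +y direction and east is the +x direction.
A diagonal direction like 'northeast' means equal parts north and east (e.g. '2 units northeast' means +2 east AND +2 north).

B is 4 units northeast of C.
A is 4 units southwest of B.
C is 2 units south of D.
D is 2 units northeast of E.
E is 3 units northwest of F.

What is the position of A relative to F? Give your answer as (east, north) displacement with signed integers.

Place F at the origin (east=0, north=0).
  E is 3 units northwest of F: delta (east=-3, north=+3); E at (east=-3, north=3).
  D is 2 units northeast of E: delta (east=+2, north=+2); D at (east=-1, north=5).
  C is 2 units south of D: delta (east=+0, north=-2); C at (east=-1, north=3).
  B is 4 units northeast of C: delta (east=+4, north=+4); B at (east=3, north=7).
  A is 4 units southwest of B: delta (east=-4, north=-4); A at (east=-1, north=3).
Therefore A relative to F: (east=-1, north=3).

Answer: A is at (east=-1, north=3) relative to F.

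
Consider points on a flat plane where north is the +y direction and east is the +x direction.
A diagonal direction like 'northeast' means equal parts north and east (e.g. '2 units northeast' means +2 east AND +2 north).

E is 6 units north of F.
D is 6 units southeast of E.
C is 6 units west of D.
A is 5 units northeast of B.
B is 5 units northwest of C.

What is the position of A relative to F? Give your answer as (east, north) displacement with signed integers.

Answer: A is at (east=0, north=10) relative to F.

Derivation:
Place F at the origin (east=0, north=0).
  E is 6 units north of F: delta (east=+0, north=+6); E at (east=0, north=6).
  D is 6 units southeast of E: delta (east=+6, north=-6); D at (east=6, north=0).
  C is 6 units west of D: delta (east=-6, north=+0); C at (east=0, north=0).
  B is 5 units northwest of C: delta (east=-5, north=+5); B at (east=-5, north=5).
  A is 5 units northeast of B: delta (east=+5, north=+5); A at (east=0, north=10).
Therefore A relative to F: (east=0, north=10).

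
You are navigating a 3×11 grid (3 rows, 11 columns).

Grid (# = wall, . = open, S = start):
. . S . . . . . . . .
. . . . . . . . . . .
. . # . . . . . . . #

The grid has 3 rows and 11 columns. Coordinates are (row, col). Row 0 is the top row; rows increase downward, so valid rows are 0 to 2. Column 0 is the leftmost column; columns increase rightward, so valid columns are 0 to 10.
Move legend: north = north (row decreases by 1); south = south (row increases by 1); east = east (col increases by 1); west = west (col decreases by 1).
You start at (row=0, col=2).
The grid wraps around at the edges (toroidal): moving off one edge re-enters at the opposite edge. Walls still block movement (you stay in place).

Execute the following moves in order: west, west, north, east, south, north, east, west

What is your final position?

Answer: Final position: (row=2, col=0)

Derivation:
Start: (row=0, col=2)
  west (west): (row=0, col=2) -> (row=0, col=1)
  west (west): (row=0, col=1) -> (row=0, col=0)
  north (north): (row=0, col=0) -> (row=2, col=0)
  east (east): (row=2, col=0) -> (row=2, col=1)
  south (south): (row=2, col=1) -> (row=0, col=1)
  north (north): (row=0, col=1) -> (row=2, col=1)
  east (east): blocked, stay at (row=2, col=1)
  west (west): (row=2, col=1) -> (row=2, col=0)
Final: (row=2, col=0)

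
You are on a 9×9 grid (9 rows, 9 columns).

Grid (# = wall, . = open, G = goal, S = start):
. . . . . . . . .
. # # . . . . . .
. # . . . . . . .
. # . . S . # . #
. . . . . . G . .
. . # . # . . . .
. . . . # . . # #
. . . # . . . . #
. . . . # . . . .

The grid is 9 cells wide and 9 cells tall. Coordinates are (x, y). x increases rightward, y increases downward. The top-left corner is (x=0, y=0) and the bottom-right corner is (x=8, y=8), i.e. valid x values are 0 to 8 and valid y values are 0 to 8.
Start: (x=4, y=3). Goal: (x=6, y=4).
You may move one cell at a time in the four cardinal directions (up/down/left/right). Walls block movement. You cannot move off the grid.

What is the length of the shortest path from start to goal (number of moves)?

Answer: Shortest path length: 3

Derivation:
BFS from (x=4, y=3) until reaching (x=6, y=4):
  Distance 0: (x=4, y=3)
  Distance 1: (x=4, y=2), (x=3, y=3), (x=5, y=3), (x=4, y=4)
  Distance 2: (x=4, y=1), (x=3, y=2), (x=5, y=2), (x=2, y=3), (x=3, y=4), (x=5, y=4)
  Distance 3: (x=4, y=0), (x=3, y=1), (x=5, y=1), (x=2, y=2), (x=6, y=2), (x=2, y=4), (x=6, y=4), (x=3, y=5), (x=5, y=5)  <- goal reached here
One shortest path (3 moves): (x=4, y=3) -> (x=5, y=3) -> (x=5, y=4) -> (x=6, y=4)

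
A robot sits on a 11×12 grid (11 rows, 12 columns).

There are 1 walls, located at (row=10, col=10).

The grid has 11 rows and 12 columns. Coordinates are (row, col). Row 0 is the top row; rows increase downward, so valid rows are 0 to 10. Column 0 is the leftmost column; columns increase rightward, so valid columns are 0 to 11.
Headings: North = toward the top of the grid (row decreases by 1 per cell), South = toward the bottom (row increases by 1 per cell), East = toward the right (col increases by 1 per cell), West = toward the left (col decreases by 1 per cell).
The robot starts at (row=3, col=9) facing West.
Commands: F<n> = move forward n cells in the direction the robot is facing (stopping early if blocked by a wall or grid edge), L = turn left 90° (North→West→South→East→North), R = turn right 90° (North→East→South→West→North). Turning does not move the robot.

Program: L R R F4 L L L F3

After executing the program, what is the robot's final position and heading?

Start: (row=3, col=9), facing West
  L: turn left, now facing South
  R: turn right, now facing West
  R: turn right, now facing North
  F4: move forward 3/4 (blocked), now at (row=0, col=9)
  L: turn left, now facing West
  L: turn left, now facing South
  L: turn left, now facing East
  F3: move forward 2/3 (blocked), now at (row=0, col=11)
Final: (row=0, col=11), facing East

Answer: Final position: (row=0, col=11), facing East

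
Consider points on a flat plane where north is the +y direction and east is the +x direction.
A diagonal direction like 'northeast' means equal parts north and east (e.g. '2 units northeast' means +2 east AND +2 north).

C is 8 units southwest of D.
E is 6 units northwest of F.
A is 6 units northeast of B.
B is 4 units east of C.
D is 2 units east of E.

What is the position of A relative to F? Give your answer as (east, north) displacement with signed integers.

Place F at the origin (east=0, north=0).
  E is 6 units northwest of F: delta (east=-6, north=+6); E at (east=-6, north=6).
  D is 2 units east of E: delta (east=+2, north=+0); D at (east=-4, north=6).
  C is 8 units southwest of D: delta (east=-8, north=-8); C at (east=-12, north=-2).
  B is 4 units east of C: delta (east=+4, north=+0); B at (east=-8, north=-2).
  A is 6 units northeast of B: delta (east=+6, north=+6); A at (east=-2, north=4).
Therefore A relative to F: (east=-2, north=4).

Answer: A is at (east=-2, north=4) relative to F.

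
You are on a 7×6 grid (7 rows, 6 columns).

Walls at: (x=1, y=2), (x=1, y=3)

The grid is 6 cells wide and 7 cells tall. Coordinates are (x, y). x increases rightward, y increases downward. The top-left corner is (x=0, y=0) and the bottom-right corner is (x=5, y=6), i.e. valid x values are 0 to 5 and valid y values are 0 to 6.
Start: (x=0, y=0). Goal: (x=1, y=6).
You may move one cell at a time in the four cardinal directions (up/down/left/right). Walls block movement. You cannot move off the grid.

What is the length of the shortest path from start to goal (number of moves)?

Answer: Shortest path length: 7

Derivation:
BFS from (x=0, y=0) until reaching (x=1, y=6):
  Distance 0: (x=0, y=0)
  Distance 1: (x=1, y=0), (x=0, y=1)
  Distance 2: (x=2, y=0), (x=1, y=1), (x=0, y=2)
  Distance 3: (x=3, y=0), (x=2, y=1), (x=0, y=3)
  Distance 4: (x=4, y=0), (x=3, y=1), (x=2, y=2), (x=0, y=4)
  Distance 5: (x=5, y=0), (x=4, y=1), (x=3, y=2), (x=2, y=3), (x=1, y=4), (x=0, y=5)
  Distance 6: (x=5, y=1), (x=4, y=2), (x=3, y=3), (x=2, y=4), (x=1, y=5), (x=0, y=6)
  Distance 7: (x=5, y=2), (x=4, y=3), (x=3, y=4), (x=2, y=5), (x=1, y=6)  <- goal reached here
One shortest path (7 moves): (x=0, y=0) -> (x=0, y=1) -> (x=0, y=2) -> (x=0, y=3) -> (x=0, y=4) -> (x=1, y=4) -> (x=1, y=5) -> (x=1, y=6)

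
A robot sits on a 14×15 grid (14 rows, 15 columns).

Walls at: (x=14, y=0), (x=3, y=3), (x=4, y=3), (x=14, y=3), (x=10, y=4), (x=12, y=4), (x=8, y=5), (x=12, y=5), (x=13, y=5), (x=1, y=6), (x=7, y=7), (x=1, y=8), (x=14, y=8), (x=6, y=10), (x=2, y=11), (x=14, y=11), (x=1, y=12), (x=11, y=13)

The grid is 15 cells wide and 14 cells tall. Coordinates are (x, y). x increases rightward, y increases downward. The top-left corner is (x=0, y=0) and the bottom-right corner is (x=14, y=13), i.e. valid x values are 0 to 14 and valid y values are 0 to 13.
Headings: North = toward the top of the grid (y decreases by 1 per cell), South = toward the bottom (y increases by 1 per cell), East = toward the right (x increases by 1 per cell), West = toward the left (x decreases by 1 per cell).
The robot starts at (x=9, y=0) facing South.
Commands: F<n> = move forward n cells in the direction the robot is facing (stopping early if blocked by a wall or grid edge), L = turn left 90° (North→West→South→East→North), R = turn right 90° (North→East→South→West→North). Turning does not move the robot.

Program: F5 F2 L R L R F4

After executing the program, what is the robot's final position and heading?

Start: (x=9, y=0), facing South
  F5: move forward 5, now at (x=9, y=5)
  F2: move forward 2, now at (x=9, y=7)
  L: turn left, now facing East
  R: turn right, now facing South
  L: turn left, now facing East
  R: turn right, now facing South
  F4: move forward 4, now at (x=9, y=11)
Final: (x=9, y=11), facing South

Answer: Final position: (x=9, y=11), facing South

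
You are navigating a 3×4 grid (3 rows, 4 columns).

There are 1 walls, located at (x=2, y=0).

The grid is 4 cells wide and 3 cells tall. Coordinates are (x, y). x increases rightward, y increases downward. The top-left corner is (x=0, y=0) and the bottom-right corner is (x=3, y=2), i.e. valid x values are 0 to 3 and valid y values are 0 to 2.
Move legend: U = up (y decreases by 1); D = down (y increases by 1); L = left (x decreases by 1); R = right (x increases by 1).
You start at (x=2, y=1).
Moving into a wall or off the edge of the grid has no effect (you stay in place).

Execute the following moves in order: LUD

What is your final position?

Start: (x=2, y=1)
  L (left): (x=2, y=1) -> (x=1, y=1)
  U (up): (x=1, y=1) -> (x=1, y=0)
  D (down): (x=1, y=0) -> (x=1, y=1)
Final: (x=1, y=1)

Answer: Final position: (x=1, y=1)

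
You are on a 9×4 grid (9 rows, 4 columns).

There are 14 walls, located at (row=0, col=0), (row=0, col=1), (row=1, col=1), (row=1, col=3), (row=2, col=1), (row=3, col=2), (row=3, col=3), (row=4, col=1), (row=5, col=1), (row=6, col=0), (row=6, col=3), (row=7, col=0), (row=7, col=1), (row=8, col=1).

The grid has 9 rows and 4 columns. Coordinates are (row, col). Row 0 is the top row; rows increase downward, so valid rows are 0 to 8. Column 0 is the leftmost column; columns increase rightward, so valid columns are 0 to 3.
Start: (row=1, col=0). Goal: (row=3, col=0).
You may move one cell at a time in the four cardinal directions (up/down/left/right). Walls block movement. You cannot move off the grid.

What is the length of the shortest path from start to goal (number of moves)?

Answer: Shortest path length: 2

Derivation:
BFS from (row=1, col=0) until reaching (row=3, col=0):
  Distance 0: (row=1, col=0)
  Distance 1: (row=2, col=0)
  Distance 2: (row=3, col=0)  <- goal reached here
One shortest path (2 moves): (row=1, col=0) -> (row=2, col=0) -> (row=3, col=0)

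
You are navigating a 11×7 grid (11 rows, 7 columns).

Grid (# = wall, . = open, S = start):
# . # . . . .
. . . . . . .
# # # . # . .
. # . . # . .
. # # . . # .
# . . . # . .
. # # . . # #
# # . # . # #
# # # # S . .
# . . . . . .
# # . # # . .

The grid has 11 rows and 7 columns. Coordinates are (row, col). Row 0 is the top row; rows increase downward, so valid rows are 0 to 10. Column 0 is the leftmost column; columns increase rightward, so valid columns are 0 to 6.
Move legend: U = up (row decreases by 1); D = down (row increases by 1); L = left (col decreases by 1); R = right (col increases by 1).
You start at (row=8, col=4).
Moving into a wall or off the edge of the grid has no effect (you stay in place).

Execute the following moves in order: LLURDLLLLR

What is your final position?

Start: (row=8, col=4)
  L (left): blocked, stay at (row=8, col=4)
  L (left): blocked, stay at (row=8, col=4)
  U (up): (row=8, col=4) -> (row=7, col=4)
  R (right): blocked, stay at (row=7, col=4)
  D (down): (row=7, col=4) -> (row=8, col=4)
  [×4]L (left): blocked, stay at (row=8, col=4)
  R (right): (row=8, col=4) -> (row=8, col=5)
Final: (row=8, col=5)

Answer: Final position: (row=8, col=5)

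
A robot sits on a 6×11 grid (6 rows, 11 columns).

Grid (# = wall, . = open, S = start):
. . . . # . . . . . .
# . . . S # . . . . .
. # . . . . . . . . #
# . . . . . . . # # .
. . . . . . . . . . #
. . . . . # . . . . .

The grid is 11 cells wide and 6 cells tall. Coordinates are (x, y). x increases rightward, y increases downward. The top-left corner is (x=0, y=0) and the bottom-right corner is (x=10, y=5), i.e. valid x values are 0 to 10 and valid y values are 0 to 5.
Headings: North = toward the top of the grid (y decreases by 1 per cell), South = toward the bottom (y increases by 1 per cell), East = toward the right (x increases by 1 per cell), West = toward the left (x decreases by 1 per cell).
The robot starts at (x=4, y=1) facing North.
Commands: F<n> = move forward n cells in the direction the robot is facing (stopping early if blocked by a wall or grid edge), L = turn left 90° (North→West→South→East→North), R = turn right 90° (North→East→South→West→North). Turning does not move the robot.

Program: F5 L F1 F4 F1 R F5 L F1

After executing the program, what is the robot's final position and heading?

Start: (x=4, y=1), facing North
  F5: move forward 0/5 (blocked), now at (x=4, y=1)
  L: turn left, now facing West
  F1: move forward 1, now at (x=3, y=1)
  F4: move forward 2/4 (blocked), now at (x=1, y=1)
  F1: move forward 0/1 (blocked), now at (x=1, y=1)
  R: turn right, now facing North
  F5: move forward 1/5 (blocked), now at (x=1, y=0)
  L: turn left, now facing West
  F1: move forward 1, now at (x=0, y=0)
Final: (x=0, y=0), facing West

Answer: Final position: (x=0, y=0), facing West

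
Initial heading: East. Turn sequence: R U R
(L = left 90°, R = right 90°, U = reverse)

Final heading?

Answer: Final heading: East

Derivation:
Start: East
  R (right (90° clockwise)) -> South
  U (U-turn (180°)) -> North
  R (right (90° clockwise)) -> East
Final: East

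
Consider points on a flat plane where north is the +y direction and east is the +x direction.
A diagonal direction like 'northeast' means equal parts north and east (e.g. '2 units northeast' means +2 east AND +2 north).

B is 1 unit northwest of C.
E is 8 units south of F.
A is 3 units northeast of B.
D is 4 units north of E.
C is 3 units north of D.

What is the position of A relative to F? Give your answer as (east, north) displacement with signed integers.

Answer: A is at (east=2, north=3) relative to F.

Derivation:
Place F at the origin (east=0, north=0).
  E is 8 units south of F: delta (east=+0, north=-8); E at (east=0, north=-8).
  D is 4 units north of E: delta (east=+0, north=+4); D at (east=0, north=-4).
  C is 3 units north of D: delta (east=+0, north=+3); C at (east=0, north=-1).
  B is 1 unit northwest of C: delta (east=-1, north=+1); B at (east=-1, north=0).
  A is 3 units northeast of B: delta (east=+3, north=+3); A at (east=2, north=3).
Therefore A relative to F: (east=2, north=3).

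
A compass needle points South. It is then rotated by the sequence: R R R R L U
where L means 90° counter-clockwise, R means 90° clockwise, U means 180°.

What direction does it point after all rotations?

Answer: Final heading: West

Derivation:
Start: South
  R (right (90° clockwise)) -> West
  R (right (90° clockwise)) -> North
  R (right (90° clockwise)) -> East
  R (right (90° clockwise)) -> South
  L (left (90° counter-clockwise)) -> East
  U (U-turn (180°)) -> West
Final: West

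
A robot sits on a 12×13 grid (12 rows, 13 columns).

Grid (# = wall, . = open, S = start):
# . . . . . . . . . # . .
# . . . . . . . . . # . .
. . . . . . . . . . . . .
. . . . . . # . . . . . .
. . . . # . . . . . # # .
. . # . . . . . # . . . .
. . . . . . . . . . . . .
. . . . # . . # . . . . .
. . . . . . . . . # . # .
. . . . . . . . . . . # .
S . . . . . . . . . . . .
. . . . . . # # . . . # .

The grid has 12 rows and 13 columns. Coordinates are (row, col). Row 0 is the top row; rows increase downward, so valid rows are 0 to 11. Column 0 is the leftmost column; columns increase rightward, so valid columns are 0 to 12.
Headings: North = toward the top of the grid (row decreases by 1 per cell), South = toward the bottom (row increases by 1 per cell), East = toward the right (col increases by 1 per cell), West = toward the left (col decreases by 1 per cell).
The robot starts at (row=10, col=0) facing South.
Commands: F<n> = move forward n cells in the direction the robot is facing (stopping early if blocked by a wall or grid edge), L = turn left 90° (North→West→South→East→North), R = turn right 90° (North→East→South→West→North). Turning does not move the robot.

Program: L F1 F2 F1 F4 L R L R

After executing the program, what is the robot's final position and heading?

Start: (row=10, col=0), facing South
  L: turn left, now facing East
  F1: move forward 1, now at (row=10, col=1)
  F2: move forward 2, now at (row=10, col=3)
  F1: move forward 1, now at (row=10, col=4)
  F4: move forward 4, now at (row=10, col=8)
  L: turn left, now facing North
  R: turn right, now facing East
  L: turn left, now facing North
  R: turn right, now facing East
Final: (row=10, col=8), facing East

Answer: Final position: (row=10, col=8), facing East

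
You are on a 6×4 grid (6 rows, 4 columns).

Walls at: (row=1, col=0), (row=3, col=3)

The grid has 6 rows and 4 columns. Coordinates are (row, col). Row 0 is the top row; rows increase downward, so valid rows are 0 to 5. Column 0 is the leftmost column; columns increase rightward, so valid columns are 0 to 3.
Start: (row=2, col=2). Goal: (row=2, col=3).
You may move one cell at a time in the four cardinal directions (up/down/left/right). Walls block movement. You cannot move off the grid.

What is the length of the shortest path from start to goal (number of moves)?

BFS from (row=2, col=2) until reaching (row=2, col=3):
  Distance 0: (row=2, col=2)
  Distance 1: (row=1, col=2), (row=2, col=1), (row=2, col=3), (row=3, col=2)  <- goal reached here
One shortest path (1 moves): (row=2, col=2) -> (row=2, col=3)

Answer: Shortest path length: 1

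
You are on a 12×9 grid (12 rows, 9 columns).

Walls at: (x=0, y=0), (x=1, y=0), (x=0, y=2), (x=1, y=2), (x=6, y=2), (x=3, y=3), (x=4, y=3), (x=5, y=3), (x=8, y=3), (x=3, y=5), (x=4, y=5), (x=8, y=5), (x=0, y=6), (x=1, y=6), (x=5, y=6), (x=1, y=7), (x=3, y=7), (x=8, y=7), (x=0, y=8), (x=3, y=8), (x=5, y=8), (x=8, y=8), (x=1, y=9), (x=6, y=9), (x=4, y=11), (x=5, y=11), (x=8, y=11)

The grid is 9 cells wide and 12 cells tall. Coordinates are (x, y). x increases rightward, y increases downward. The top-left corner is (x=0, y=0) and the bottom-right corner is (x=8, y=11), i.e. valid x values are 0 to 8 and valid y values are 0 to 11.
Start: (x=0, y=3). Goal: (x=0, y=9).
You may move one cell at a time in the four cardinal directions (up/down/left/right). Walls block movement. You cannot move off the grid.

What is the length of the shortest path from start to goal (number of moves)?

BFS from (x=0, y=3) until reaching (x=0, y=9):
  Distance 0: (x=0, y=3)
  Distance 1: (x=1, y=3), (x=0, y=4)
  Distance 2: (x=2, y=3), (x=1, y=4), (x=0, y=5)
  Distance 3: (x=2, y=2), (x=2, y=4), (x=1, y=5)
  Distance 4: (x=2, y=1), (x=3, y=2), (x=3, y=4), (x=2, y=5)
  Distance 5: (x=2, y=0), (x=1, y=1), (x=3, y=1), (x=4, y=2), (x=4, y=4), (x=2, y=6)
  Distance 6: (x=3, y=0), (x=0, y=1), (x=4, y=1), (x=5, y=2), (x=5, y=4), (x=3, y=6), (x=2, y=7)
  Distance 7: (x=4, y=0), (x=5, y=1), (x=6, y=4), (x=5, y=5), (x=4, y=6), (x=2, y=8)
  Distance 8: (x=5, y=0), (x=6, y=1), (x=6, y=3), (x=7, y=4), (x=6, y=5), (x=4, y=7), (x=1, y=8), (x=2, y=9)
  Distance 9: (x=6, y=0), (x=7, y=1), (x=7, y=3), (x=8, y=4), (x=7, y=5), (x=6, y=6), (x=5, y=7), (x=4, y=8), (x=3, y=9), (x=2, y=10)
  Distance 10: (x=7, y=0), (x=8, y=1), (x=7, y=2), (x=7, y=6), (x=6, y=7), (x=4, y=9), (x=1, y=10), (x=3, y=10), (x=2, y=11)
  Distance 11: (x=8, y=0), (x=8, y=2), (x=8, y=6), (x=7, y=7), (x=6, y=8), (x=5, y=9), (x=0, y=10), (x=4, y=10), (x=1, y=11), (x=3, y=11)
  Distance 12: (x=7, y=8), (x=0, y=9), (x=5, y=10), (x=0, y=11)  <- goal reached here
One shortest path (12 moves): (x=0, y=3) -> (x=1, y=3) -> (x=2, y=3) -> (x=2, y=4) -> (x=2, y=5) -> (x=2, y=6) -> (x=2, y=7) -> (x=2, y=8) -> (x=2, y=9) -> (x=2, y=10) -> (x=1, y=10) -> (x=0, y=10) -> (x=0, y=9)

Answer: Shortest path length: 12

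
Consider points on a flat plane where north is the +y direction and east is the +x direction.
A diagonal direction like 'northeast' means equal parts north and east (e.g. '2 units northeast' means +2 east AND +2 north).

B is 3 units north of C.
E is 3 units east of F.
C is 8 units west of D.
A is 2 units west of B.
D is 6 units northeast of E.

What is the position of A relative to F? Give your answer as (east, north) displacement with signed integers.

Answer: A is at (east=-1, north=9) relative to F.

Derivation:
Place F at the origin (east=0, north=0).
  E is 3 units east of F: delta (east=+3, north=+0); E at (east=3, north=0).
  D is 6 units northeast of E: delta (east=+6, north=+6); D at (east=9, north=6).
  C is 8 units west of D: delta (east=-8, north=+0); C at (east=1, north=6).
  B is 3 units north of C: delta (east=+0, north=+3); B at (east=1, north=9).
  A is 2 units west of B: delta (east=-2, north=+0); A at (east=-1, north=9).
Therefore A relative to F: (east=-1, north=9).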